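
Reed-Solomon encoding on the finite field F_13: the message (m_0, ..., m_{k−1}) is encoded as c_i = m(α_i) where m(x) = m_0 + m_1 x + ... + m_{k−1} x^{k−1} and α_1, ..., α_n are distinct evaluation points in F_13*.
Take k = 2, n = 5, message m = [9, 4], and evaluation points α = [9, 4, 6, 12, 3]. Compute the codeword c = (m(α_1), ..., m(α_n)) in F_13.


c = [6, 12, 7, 5, 8]

Message polynomial: m(x) = 9 + 4·x (mod 13).
For each evaluation point α_i, compute m(α_i) mod 13:
  α_1 = 9: Horner steps 4 → 6, so m(9) = 6.
  α_2 = 4: Horner steps 4 → 12, so m(4) = 12.
  α_3 = 6: Horner steps 4 → 7, so m(6) = 7.
  α_4 = 12: Horner steps 4 → 5, so m(12) = 5.
  α_5 = 3: Horner steps 4 → 8, so m(3) = 8.
Codeword c = [6, 12, 7, 5, 8] ∈ F_13^5.


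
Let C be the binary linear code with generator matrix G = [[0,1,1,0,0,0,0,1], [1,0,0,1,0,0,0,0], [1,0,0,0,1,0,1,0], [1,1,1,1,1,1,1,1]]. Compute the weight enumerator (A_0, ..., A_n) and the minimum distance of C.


Weight distribution: A_0 = 1, A_2 = 3, A_3 = 4, A_5 = 4, A_6 = 3, A_8 = 1. Minimum distance d = 2.

Enumerate all 2^4 = 16 messages m ∈ F_2^4.
For each, compute codeword c = mG in F_2^8, then tally its weight.
  m = 0000 → c = 00000000, weight = 0.
  m = 1000 → c = 01100001, weight = 3.
  m = 0100 → c = 10010000, weight = 2.
  m = 1100 → c = 11110001, weight = 5.
  m = 0010 → c = 10001010, weight = 3.
  m = 1010 → c = 11101011, weight = 6.
  m = 0110 → c = 00011010, weight = 3.
  m = 1110 → c = 01111011, weight = 6.
  m = 0001 → c = 11111111, weight = 8.
  m = 1001 → c = 10011110, weight = 5.
  m = 0101 → c = 01101111, weight = 6.
  m = 1101 → c = 00001110, weight = 3.
  m = 0011 → c = 01110101, weight = 5.
  m = 1011 → c = 00010100, weight = 2.
  m = 0111 → c = 11100101, weight = 5.
  m = 1111 → c = 10000100, weight = 2.
Tally weights:
  weight 0: 1 codewords.
  weight 2: 3 codewords.
  weight 3: 4 codewords.
  weight 5: 4 codewords.
  weight 6: 3 codewords.
  weight 8: 1 codewords.
Minimum distance d = smallest w > 0 with A_w > 0 = 2.
Sanity: Σ A_w = 16 = 2^4 = 16 ✓.


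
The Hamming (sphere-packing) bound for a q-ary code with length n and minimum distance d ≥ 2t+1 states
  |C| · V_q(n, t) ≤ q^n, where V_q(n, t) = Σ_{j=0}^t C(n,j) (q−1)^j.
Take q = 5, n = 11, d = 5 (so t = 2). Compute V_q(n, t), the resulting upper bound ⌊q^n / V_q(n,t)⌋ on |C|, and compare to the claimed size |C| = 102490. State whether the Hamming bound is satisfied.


V_q(n, t) = 925, q^n = 48828125, Hamming bound = 52787, |C| = 102490 > bound (violated).

Step 1: Compute V_q(n, t) = Σ_{j=0}^2 C(n, j) (q−1)^j.
  j = 0: C(11,0)·(4)^0 = 1·1 = 1.
  j = 1: C(11,1)·(4)^1 = 11·4 = 44.
  j = 2: C(11,2)·(4)^2 = 55·16 = 880.
  V_q(n, t) = 1 + 44 + 880 = 925.
Step 2: q^n = 5^11 = 48828125.
Step 3: Hamming bound ⌊q^n / V_q(n,t)⌋ = ⌊48828125/925⌋ = 52787.
Step 4: Compare |C| = 102490 to 52787: violated.
The claimed |C| lies above the Hamming bound, so no 5-ary code of length 11 with d ≥ 5 can have 102490 codewords.


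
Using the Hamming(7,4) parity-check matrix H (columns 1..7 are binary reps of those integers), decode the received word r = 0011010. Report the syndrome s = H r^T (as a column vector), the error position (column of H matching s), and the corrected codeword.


s = (0, 0, 1)^T, error position = 1, corrected codeword c = 1011010

Compute s = H r^T mod 2 one row at a time:
  s_1 = 1 + 0 + 1 + 0 = 2 ≡ 0 (mod 2).
  s_2 = 0 + 1 + 1 + 0 = 2 ≡ 0 (mod 2).
  s_3 = 0 + 1 + 0 + 0 = 1 ≡ 1 (mod 2).
s = (0, 0, 1)^T — this equals column 1 of H (binary 001), so error is at position 1.
Correct: flip bit 1 of r = 0011010 to get c = 1011010.


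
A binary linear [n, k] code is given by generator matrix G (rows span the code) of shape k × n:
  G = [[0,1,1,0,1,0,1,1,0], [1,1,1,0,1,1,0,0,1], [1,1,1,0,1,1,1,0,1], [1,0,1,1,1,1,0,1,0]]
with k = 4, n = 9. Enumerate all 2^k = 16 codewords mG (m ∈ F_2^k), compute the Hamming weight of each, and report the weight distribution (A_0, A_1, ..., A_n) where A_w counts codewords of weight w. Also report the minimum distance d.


Weight distribution: A_0 = 1, A_1 = 1, A_4 = 5, A_5 = 5, A_6 = 2, A_7 = 2. Minimum distance d = 1.

Enumerate all 2^4 = 16 messages m ∈ F_2^4.
For each, compute codeword c = mG in F_2^9, then tally its weight.
  m = 0000 → c = 000000000, weight = 0.
  m = 1000 → c = 011010110, weight = 5.
  m = 0100 → c = 111011001, weight = 6.
  m = 1100 → c = 100001111, weight = 5.
  m = 0010 → c = 111011101, weight = 7.
  m = 1010 → c = 100001011, weight = 4.
  m = 0110 → c = 000000100, weight = 1.
  m = 1110 → c = 011010010, weight = 4.
  m = 0001 → c = 101111010, weight = 6.
  m = 1001 → c = 110101100, weight = 5.
  m = 0101 → c = 010100011, weight = 4.
  m = 1101 → c = 001110101, weight = 5.
  m = 0011 → c = 010100111, weight = 5.
  m = 1011 → c = 001110001, weight = 4.
  m = 0111 → c = 101111110, weight = 7.
  m = 1111 → c = 110101000, weight = 4.
Tally weights:
  weight 0: 1 codewords.
  weight 1: 1 codewords.
  weight 4: 5 codewords.
  weight 5: 5 codewords.
  weight 6: 2 codewords.
  weight 7: 2 codewords.
Minimum distance d = smallest w > 0 with A_w > 0 = 1.
Sanity: Σ A_w = 16 = 2^4 = 16 ✓.


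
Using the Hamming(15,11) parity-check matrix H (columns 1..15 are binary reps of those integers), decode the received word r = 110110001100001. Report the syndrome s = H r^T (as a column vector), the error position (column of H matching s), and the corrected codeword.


s = (1, 1, 1, 0)^T, error position = 14, corrected codeword c = 110110001100011

Compute s = H r^T mod 2 one row at a time:
  s_1 = 0 + 1 + 1 + 0 + 0 + 0 + 0 + 1 = 3 ≡ 1 (mod 2).
  s_2 = 1 + 1 + 0 + 0 + 0 + 0 + 0 + 1 = 3 ≡ 1 (mod 2).
  s_3 = 1 + 0 + 0 + 0 + 1 + 0 + 0 + 1 = 3 ≡ 1 (mod 2).
  s_4 = 1 + 0 + 1 + 0 + 1 + 0 + 0 + 1 = 4 ≡ 0 (mod 2).
s = (1, 1, 1, 0)^T — this equals column 14 of H (binary 1110), so error is at position 14.
Correct: flip bit 14 of r = 110110001100001 to get c = 110110001100011.


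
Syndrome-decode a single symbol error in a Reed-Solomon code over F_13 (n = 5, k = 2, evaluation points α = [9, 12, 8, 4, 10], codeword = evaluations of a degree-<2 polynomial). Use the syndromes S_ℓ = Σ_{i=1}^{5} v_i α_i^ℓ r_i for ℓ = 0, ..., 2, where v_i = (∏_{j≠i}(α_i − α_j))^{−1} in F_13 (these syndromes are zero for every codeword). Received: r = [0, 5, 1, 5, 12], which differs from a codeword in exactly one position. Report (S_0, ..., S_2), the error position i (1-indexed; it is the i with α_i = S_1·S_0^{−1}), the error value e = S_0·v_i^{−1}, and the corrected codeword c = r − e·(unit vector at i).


S = (6, 7, 6), error at position 2, error magnitude e = 8, c = [0, 10, 1, 5, 12].

Step 1: column multipliers v_i = (∏_{j≠i}(α_i − α_j))^{−1} mod 13.
  i = 1 (α = 9): (9−12)(9−8)(9−4)(9−10) = (−3)·1·5·(−1) = 15 ≡ 2, so v_1 = 2^{−1} = 7 (mod 13).
  i = 2 (α = 12): (12−9)(12−8)(12−4)(12−10) = 3·4·8·2 = 192 ≡ 10, so v_2 = 10^{−1} = 4 (mod 13).
  i = 3 (α = 8): (8−9)(8−12)(8−4)(8−10) = (−1)·(−4)·4·(−2) = −32 ≡ 7, so v_3 = 7^{−1} = 2 (mod 13).
  i = 4 (α = 4): (4−9)(4−12)(4−8)(4−10) = (−5)·(−8)·(−4)·(−6) = 960 ≡ 11, so v_4 = 11^{−1} = 6 (mod 13).
  i = 5 (α = 10): (10−9)(10−12)(10−8)(10−4) = 1·(−2)·2·6 = −24 ≡ 2, so v_5 = 2^{−1} = 7 (mod 13).
  v = [7, 4, 2, 6, 7].
Step 2: syndromes of r = [0, 5, 1, 5, 12] (all sums mod 13).
  S_0 = Σ v_i r_i = 7·0 + 4·5 + 2·1 + 6·5 + 7·12 = 136 ≡ 6.
  S_1 = Σ v_i α_i r_i = 7·9·0 + 4·12·5 + 2·8·1 + 6·4·5 + 7·10·12 = 1216 ≡ 7.
  α_i^2 mod 13 = [3, 1, 12, 3, 9].
  S_2 = Σ v_i α_i^2 r_i = 7·3·0 + 4·1·5 + 2·12·1 + 6·3·5 + 7·9·12 = 890 ≡ 6.
  S = (6, 7, 6) ≠ 0, so r is not a codeword (an error is present).
Step 3: locate the error. For a single error e at position i, S_ℓ = v_i·e·α_i^ℓ, so α_err = S_1/S_0.
  S_0^{−1} = 6^{−1} = 11 (mod 13), so α_err = 7·11 = 77 ≡ 12 = α_2. Error position i = 2.
  Consistency check: S_2/S_1 = 6·2 = 12 ≡ 12 = α_err ✓ (single-error assumption holds).
Step 4: error magnitude e = S_0/v_2 = S_0·∏_{j≠2}(α_2 − α_j) = 6·10 = 60 ≡ 8 (mod 13).
Step 5: correct position 2: c_2 = r_2 − e = 5 − 8 ≡ 10 (mod 13). Hence c = [0, 10, 1, 5, 12].
  Check: interpolating c through the α_i gives m(x) = 9 + 12·x (degree < 2) with m(α_i) = c_i for every i, so c is indeed a codeword.


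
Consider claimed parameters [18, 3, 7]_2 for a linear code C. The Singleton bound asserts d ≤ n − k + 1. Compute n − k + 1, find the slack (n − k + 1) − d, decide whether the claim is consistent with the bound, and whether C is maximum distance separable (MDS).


Singleton RHS = n − k + 1 = 16, slack = 9, bound satisfied, not MDS.

Singleton bound: d ≤ n − k + 1.
Here n = 18, k = 3, so n − k + 1 = 16.
Given d = 7, check d ≤ 16: YES.
Slack = (n − k + 1) − d = 9.
The code is NOT MDS (slack = 9 > 0).
Description: the claimed parameters are [18, 3, 7]_2; such a code would be non-MDS.


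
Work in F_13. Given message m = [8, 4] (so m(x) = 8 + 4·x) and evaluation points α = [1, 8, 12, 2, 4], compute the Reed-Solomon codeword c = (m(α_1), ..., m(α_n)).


c = [12, 1, 4, 3, 11]

Message polynomial: m(x) = 8 + 4·x (mod 13).
For each evaluation point α_i, compute m(α_i) mod 13:
  α_1 = 1: Horner steps 4 → 12, so m(1) = 12.
  α_2 = 8: Horner steps 4 → 1, so m(8) = 1.
  α_3 = 12: Horner steps 4 → 4, so m(12) = 4.
  α_4 = 2: Horner steps 4 → 3, so m(2) = 3.
  α_5 = 4: Horner steps 4 → 11, so m(4) = 11.
Codeword c = [12, 1, 4, 3, 11] ∈ F_13^5.


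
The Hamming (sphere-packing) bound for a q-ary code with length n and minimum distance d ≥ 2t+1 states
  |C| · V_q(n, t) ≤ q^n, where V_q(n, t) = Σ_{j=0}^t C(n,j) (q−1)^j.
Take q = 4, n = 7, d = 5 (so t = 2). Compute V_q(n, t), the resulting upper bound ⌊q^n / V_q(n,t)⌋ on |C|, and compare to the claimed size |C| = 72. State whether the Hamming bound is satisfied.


V_q(n, t) = 211, q^n = 16384, Hamming bound = 77, |C| = 72 ≤ bound (satisfied).

Step 1: Compute V_q(n, t) = Σ_{j=0}^2 C(n, j) (q−1)^j.
  j = 0: C(7,0)·(3)^0 = 1·1 = 1.
  j = 1: C(7,1)·(3)^1 = 7·3 = 21.
  j = 2: C(7,2)·(3)^2 = 21·9 = 189.
  V_q(n, t) = 1 + 21 + 189 = 211.
Step 2: q^n = 4^7 = 16384.
Step 3: Hamming bound ⌊q^n / V_q(n,t)⌋ = ⌊16384/211⌋ = 77.
Step 4: Compare |C| = 72 to 77: satisfied.
The claimed |C| lies below the Hamming bound.


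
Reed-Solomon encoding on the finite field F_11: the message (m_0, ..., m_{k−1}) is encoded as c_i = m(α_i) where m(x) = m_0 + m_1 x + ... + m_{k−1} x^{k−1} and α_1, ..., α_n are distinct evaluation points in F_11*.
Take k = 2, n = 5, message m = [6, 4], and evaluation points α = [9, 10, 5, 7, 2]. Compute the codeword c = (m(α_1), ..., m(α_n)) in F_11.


c = [9, 2, 4, 1, 3]

Message polynomial: m(x) = 6 + 4·x (mod 11).
For each evaluation point α_i, compute m(α_i) mod 11:
  α_1 = 9: Horner steps 4 → 9, so m(9) = 9.
  α_2 = 10: Horner steps 4 → 2, so m(10) = 2.
  α_3 = 5: Horner steps 4 → 4, so m(5) = 4.
  α_4 = 7: Horner steps 4 → 1, so m(7) = 1.
  α_5 = 2: Horner steps 4 → 3, so m(2) = 3.
Codeword c = [9, 2, 4, 1, 3] ∈ F_11^5.


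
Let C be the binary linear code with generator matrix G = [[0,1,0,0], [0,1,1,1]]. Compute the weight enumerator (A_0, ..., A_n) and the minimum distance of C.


Weight distribution: A_0 = 1, A_1 = 1, A_2 = 1, A_3 = 1. Minimum distance d = 1.

Enumerate all 2^2 = 4 messages m ∈ F_2^2.
For each, compute codeword c = mG in F_2^4, then tally its weight.
  m = 00 → c = 0000, weight = 0.
  m = 10 → c = 0100, weight = 1.
  m = 01 → c = 0111, weight = 3.
  m = 11 → c = 0011, weight = 2.
Tally weights:
  weight 0: 1 codewords.
  weight 1: 1 codewords.
  weight 2: 1 codewords.
  weight 3: 1 codewords.
Minimum distance d = smallest w > 0 with A_w > 0 = 1.
Sanity: Σ A_w = 4 = 2^2 = 4 ✓.


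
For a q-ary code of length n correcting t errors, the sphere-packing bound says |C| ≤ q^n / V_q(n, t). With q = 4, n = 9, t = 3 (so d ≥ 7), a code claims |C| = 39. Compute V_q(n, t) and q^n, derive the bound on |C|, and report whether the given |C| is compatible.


V_q(n, t) = 2620, q^n = 262144, Hamming bound = 100, |C| = 39 ≤ bound (satisfied).

Step 1: Compute V_q(n, t) = Σ_{j=0}^3 C(n, j) (q−1)^j.
  j = 0: C(9,0)·(3)^0 = 1·1 = 1.
  j = 1: C(9,1)·(3)^1 = 9·3 = 27.
  j = 2: C(9,2)·(3)^2 = 36·9 = 324.
  j = 3: C(9,3)·(3)^3 = 84·27 = 2268.
  V_q(n, t) = 1 + 27 + 324 + 2268 = 2620.
Step 2: q^n = 4^9 = 262144.
Step 3: Hamming bound ⌊q^n / V_q(n,t)⌋ = ⌊262144/2620⌋ = 100.
Step 4: Compare |C| = 39 to 100: satisfied.
The claimed |C| lies below the Hamming bound.


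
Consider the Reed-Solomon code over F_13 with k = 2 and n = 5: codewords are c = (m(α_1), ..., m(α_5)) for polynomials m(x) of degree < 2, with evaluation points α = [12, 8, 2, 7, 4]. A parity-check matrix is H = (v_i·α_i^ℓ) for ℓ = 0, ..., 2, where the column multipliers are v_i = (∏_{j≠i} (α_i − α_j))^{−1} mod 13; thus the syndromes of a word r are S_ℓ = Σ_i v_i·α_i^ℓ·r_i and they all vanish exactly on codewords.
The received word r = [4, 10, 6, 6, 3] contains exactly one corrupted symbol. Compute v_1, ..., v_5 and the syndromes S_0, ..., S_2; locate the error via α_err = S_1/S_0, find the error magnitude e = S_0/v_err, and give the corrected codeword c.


S = (4, 2, 1), error at position 4, error magnitude e = 1, c = [4, 10, 6, 5, 3].

Step 1: column multipliers v_i = (∏_{j≠i}(α_i − α_j))^{−1} mod 13.
  i = 1 (α = 12): (12−8)(12−2)(12−7)(12−4) = 4·10·5·8 = 1600 ≡ 1, so v_1 = 1^{−1} = 1 (mod 13).
  i = 2 (α = 8): (8−12)(8−2)(8−7)(8−4) = (−4)·6·1·4 = −96 ≡ 8, so v_2 = 8^{−1} = 5 (mod 13).
  i = 3 (α = 2): (2−12)(2−8)(2−7)(2−4) = (−10)·(−6)·(−5)·(−2) = 600 ≡ 2, so v_3 = 2^{−1} = 7 (mod 13).
  i = 4 (α = 7): (7−12)(7−8)(7−2)(7−4) = (−5)·(−1)·5·3 = 75 ≡ 10, so v_4 = 10^{−1} = 4 (mod 13).
  i = 5 (α = 4): (4−12)(4−8)(4−2)(4−7) = (−8)·(−4)·2·(−3) = −192 ≡ 3, so v_5 = 3^{−1} = 9 (mod 13).
  v = [1, 5, 7, 4, 9].
Step 2: syndromes of r = [4, 10, 6, 6, 3] (all sums mod 13).
  S_0 = Σ v_i r_i = 1·4 + 5·10 + 7·6 + 4·6 + 9·3 = 147 ≡ 4.
  S_1 = Σ v_i α_i r_i = 1·12·4 + 5·8·10 + 7·2·6 + 4·7·6 + 9·4·3 = 808 ≡ 2.
  α_i^2 mod 13 = [1, 12, 4, 10, 3].
  S_2 = Σ v_i α_i^2 r_i = 1·1·4 + 5·12·10 + 7·4·6 + 4·10·6 + 9·3·3 = 1093 ≡ 1.
  S = (4, 2, 1) ≠ 0, so r is not a codeword (an error is present).
Step 3: locate the error. For a single error e at position i, S_ℓ = v_i·e·α_i^ℓ, so α_err = S_1/S_0.
  S_0^{−1} = 4^{−1} = 10 (mod 13), so α_err = 2·10 = 20 ≡ 7 = α_4. Error position i = 4.
  Consistency check: S_2/S_1 = 1·7 = 7 ≡ 7 = α_err ✓ (single-error assumption holds).
Step 4: error magnitude e = S_0/v_4 = S_0·∏_{j≠4}(α_4 − α_j) = 4·10 = 40 ≡ 1 (mod 13).
Step 5: correct position 4: c_4 = r_4 − e = 6 − 1 ≡ 5 (mod 13). Hence c = [4, 10, 6, 5, 3].
  Check: interpolating c through the α_i gives m(x) = 9 + 5·x (degree < 2) with m(α_i) = c_i for every i, so c is indeed a codeword.


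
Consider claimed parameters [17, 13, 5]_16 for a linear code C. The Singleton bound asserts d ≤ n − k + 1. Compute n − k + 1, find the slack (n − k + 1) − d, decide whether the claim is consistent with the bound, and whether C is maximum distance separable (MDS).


Singleton RHS = n − k + 1 = 5, slack = 0, bound satisfied, MDS.

Singleton bound: d ≤ n − k + 1.
Here n = 17, k = 13, so n − k + 1 = 5.
Given d = 5, check d ≤ 5: YES.
Slack = (n − k + 1) − d = 0.
The code is MDS (slack = 0).
Description: the claimed parameters are [17, 13, 5]_16; such a code would be MDS (meets Singleton bound).


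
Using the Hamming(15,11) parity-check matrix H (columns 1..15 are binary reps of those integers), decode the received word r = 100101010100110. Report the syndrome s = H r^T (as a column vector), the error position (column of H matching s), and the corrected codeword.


s = (0, 0, 1, 0)^T, error position = 2, corrected codeword c = 110101010100110

Compute s = H r^T mod 2 one row at a time:
  s_1 = 1 + 0 + 1 + 0 + 0 + 1 + 1 + 0 = 4 ≡ 0 (mod 2).
  s_2 = 1 + 0 + 1 + 0 + 0 + 1 + 1 + 0 = 4 ≡ 0 (mod 2).
  s_3 = 0 + 0 + 1 + 0 + 1 + 0 + 1 + 0 = 3 ≡ 1 (mod 2).
  s_4 = 1 + 0 + 0 + 0 + 0 + 0 + 1 + 0 = 2 ≡ 0 (mod 2).
s = (0, 0, 1, 0)^T — this equals column 2 of H (binary 0010), so error is at position 2.
Correct: flip bit 2 of r = 100101010100110 to get c = 110101010100110.


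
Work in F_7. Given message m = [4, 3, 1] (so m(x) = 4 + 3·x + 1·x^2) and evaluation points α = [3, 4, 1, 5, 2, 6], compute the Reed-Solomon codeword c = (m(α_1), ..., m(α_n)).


c = [1, 4, 1, 2, 0, 2]

Message polynomial: m(x) = 4 + 3·x + 1·x^2 (mod 7).
For each evaluation point α_i, compute m(α_i) mod 7:
  α_1 = 3: Horner steps 1 → 6 → 1, so m(3) = 1.
  α_2 = 4: Horner steps 1 → 0 → 4, so m(4) = 4.
  α_3 = 1: Horner steps 1 → 4 → 1, so m(1) = 1.
  α_4 = 5: Horner steps 1 → 1 → 2, so m(5) = 2.
  α_5 = 2: Horner steps 1 → 5 → 0, so m(2) = 0.
  α_6 = 6: Horner steps 1 → 2 → 2, so m(6) = 2.
Codeword c = [1, 4, 1, 2, 0, 2] ∈ F_7^6.


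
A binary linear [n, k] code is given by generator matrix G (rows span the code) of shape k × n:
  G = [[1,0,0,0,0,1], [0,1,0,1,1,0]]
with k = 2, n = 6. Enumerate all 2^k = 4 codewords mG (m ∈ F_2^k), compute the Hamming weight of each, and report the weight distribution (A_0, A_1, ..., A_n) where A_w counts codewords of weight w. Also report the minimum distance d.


Weight distribution: A_0 = 1, A_2 = 1, A_3 = 1, A_5 = 1. Minimum distance d = 2.

Enumerate all 2^2 = 4 messages m ∈ F_2^2.
For each, compute codeword c = mG in F_2^6, then tally its weight.
  m = 00 → c = 000000, weight = 0.
  m = 10 → c = 100001, weight = 2.
  m = 01 → c = 010110, weight = 3.
  m = 11 → c = 110111, weight = 5.
Tally weights:
  weight 0: 1 codewords.
  weight 2: 1 codewords.
  weight 3: 1 codewords.
  weight 5: 1 codewords.
Minimum distance d = smallest w > 0 with A_w > 0 = 2.
Sanity: Σ A_w = 4 = 2^2 = 4 ✓.


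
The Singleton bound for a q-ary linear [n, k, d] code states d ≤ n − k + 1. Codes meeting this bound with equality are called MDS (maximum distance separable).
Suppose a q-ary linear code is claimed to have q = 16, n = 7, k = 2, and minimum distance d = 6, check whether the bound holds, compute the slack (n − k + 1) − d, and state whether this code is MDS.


Singleton RHS = n − k + 1 = 6, slack = 0, bound satisfied, MDS.

Singleton bound: d ≤ n − k + 1.
Here n = 7, k = 2, so n − k + 1 = 6.
Given d = 6, check d ≤ 6: YES.
Slack = (n − k + 1) − d = 0.
The code is MDS (slack = 0).
Description: the claimed parameters are [7, 2, 6]_16; such a code would be MDS (meets Singleton bound).


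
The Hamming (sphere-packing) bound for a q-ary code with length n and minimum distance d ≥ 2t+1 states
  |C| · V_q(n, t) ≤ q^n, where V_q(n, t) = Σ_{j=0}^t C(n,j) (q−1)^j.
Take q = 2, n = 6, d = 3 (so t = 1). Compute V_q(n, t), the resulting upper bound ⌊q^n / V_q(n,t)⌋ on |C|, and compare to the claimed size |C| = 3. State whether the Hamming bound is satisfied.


V_q(n, t) = 7, q^n = 64, Hamming bound = 9, |C| = 3 ≤ bound (satisfied).

Step 1: Compute V_q(n, t) = Σ_{j=0}^1 C(n, j) (q−1)^j.
  j = 0: C(6,0)·(1)^0 = 1·1 = 1.
  j = 1: C(6,1)·(1)^1 = 6·1 = 6.
  V_q(n, t) = 1 + 6 = 7.
Step 2: q^n = 2^6 = 64.
Step 3: Hamming bound ⌊q^n / V_q(n,t)⌋ = ⌊64/7⌋ = 9.
Step 4: Compare |C| = 3 to 9: satisfied.
The claimed |C| lies below the Hamming bound.


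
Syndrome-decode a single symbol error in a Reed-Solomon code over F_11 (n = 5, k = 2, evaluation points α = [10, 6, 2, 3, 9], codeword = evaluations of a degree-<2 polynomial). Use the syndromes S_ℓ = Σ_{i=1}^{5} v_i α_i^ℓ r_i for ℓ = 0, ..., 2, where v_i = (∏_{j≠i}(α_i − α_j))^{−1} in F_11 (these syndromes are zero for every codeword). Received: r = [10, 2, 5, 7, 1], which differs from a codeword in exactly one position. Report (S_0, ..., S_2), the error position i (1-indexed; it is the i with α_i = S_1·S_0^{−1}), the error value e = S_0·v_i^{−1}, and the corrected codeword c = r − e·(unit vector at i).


S = (8, 6, 10), error at position 5, error magnitude e = 4, c = [10, 2, 5, 7, 8].

Step 1: column multipliers v_i = (∏_{j≠i}(α_i − α_j))^{−1} mod 11.
  i = 1 (α = 10): (10−6)(10−2)(10−3)(10−9) = 4·8·7·1 = 224 ≡ 4, so v_1 = 4^{−1} = 3 (mod 11).
  i = 2 (α = 6): (6−10)(6−2)(6−3)(6−9) = (−4)·4·3·(−3) = 144 ≡ 1, so v_2 = 1^{−1} = 1 (mod 11).
  i = 3 (α = 2): (2−10)(2−6)(2−3)(2−9) = (−8)·(−4)·(−1)·(−7) = 224 ≡ 4, so v_3 = 4^{−1} = 3 (mod 11).
  i = 4 (α = 3): (3−10)(3−6)(3−2)(3−9) = (−7)·(−3)·1·(−6) = −126 ≡ 6, so v_4 = 6^{−1} = 2 (mod 11).
  i = 5 (α = 9): (9−10)(9−6)(9−2)(9−3) = (−1)·3·7·6 = −126 ≡ 6, so v_5 = 6^{−1} = 2 (mod 11).
  v = [3, 1, 3, 2, 2].
Step 2: syndromes of r = [10, 2, 5, 7, 1] (all sums mod 11).
  S_0 = Σ v_i r_i = 3·10 + 1·2 + 3·5 + 2·7 + 2·1 = 63 ≡ 8.
  S_1 = Σ v_i α_i r_i = 3·10·10 + 1·6·2 + 3·2·5 + 2·3·7 + 2·9·1 = 402 ≡ 6.
  α_i^2 mod 11 = [1, 3, 4, 9, 4].
  S_2 = Σ v_i α_i^2 r_i = 3·1·10 + 1·3·2 + 3·4·5 + 2·9·7 + 2·4·1 = 230 ≡ 10.
  S = (8, 6, 10) ≠ 0, so r is not a codeword (an error is present).
Step 3: locate the error. For a single error e at position i, S_ℓ = v_i·e·α_i^ℓ, so α_err = S_1/S_0.
  S_0^{−1} = 8^{−1} = 7 (mod 11), so α_err = 6·7 = 42 ≡ 9 = α_5. Error position i = 5.
  Consistency check: S_2/S_1 = 10·2 = 20 ≡ 9 = α_err ✓ (single-error assumption holds).
Step 4: error magnitude e = S_0/v_5 = S_0·∏_{j≠5}(α_5 − α_j) = 8·6 = 48 ≡ 4 (mod 11).
Step 5: correct position 5: c_5 = r_5 − e = 1 − 4 ≡ 8 (mod 11). Hence c = [10, 2, 5, 7, 8].
  Check: interpolating c through the α_i gives m(x) = 1 + 2·x (degree < 2) with m(α_i) = c_i for every i, so c is indeed a codeword.


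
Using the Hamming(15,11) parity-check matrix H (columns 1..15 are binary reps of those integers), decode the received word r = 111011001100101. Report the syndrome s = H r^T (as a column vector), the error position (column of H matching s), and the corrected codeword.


s = (0, 0, 1, 0)^T, error position = 2, corrected codeword c = 101011001100101

Compute s = H r^T mod 2 one row at a time:
  s_1 = 0 + 1 + 1 + 0 + 0 + 1 + 0 + 1 = 4 ≡ 0 (mod 2).
  s_2 = 0 + 1 + 1 + 0 + 0 + 1 + 0 + 1 = 4 ≡ 0 (mod 2).
  s_3 = 1 + 1 + 1 + 0 + 1 + 0 + 0 + 1 = 5 ≡ 1 (mod 2).
  s_4 = 1 + 1 + 1 + 0 + 1 + 0 + 1 + 1 = 6 ≡ 0 (mod 2).
s = (0, 0, 1, 0)^T — this equals column 2 of H (binary 0010), so error is at position 2.
Correct: flip bit 2 of r = 111011001100101 to get c = 101011001100101.


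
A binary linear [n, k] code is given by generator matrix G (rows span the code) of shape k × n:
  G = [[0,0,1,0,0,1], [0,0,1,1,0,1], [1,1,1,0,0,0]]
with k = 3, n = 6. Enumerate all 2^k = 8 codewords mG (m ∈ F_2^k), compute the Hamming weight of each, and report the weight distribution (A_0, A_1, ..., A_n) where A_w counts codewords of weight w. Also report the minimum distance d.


Weight distribution: A_0 = 1, A_1 = 1, A_2 = 1, A_3 = 3, A_4 = 2. Minimum distance d = 1.

Enumerate all 2^3 = 8 messages m ∈ F_2^3.
For each, compute codeword c = mG in F_2^6, then tally its weight.
  m = 000 → c = 000000, weight = 0.
  m = 100 → c = 001001, weight = 2.
  m = 010 → c = 001101, weight = 3.
  m = 110 → c = 000100, weight = 1.
  m = 001 → c = 111000, weight = 3.
  m = 101 → c = 110001, weight = 3.
  m = 011 → c = 110101, weight = 4.
  m = 111 → c = 111100, weight = 4.
Tally weights:
  weight 0: 1 codewords.
  weight 1: 1 codewords.
  weight 2: 1 codewords.
  weight 3: 3 codewords.
  weight 4: 2 codewords.
Minimum distance d = smallest w > 0 with A_w > 0 = 1.
Sanity: Σ A_w = 8 = 2^3 = 8 ✓.


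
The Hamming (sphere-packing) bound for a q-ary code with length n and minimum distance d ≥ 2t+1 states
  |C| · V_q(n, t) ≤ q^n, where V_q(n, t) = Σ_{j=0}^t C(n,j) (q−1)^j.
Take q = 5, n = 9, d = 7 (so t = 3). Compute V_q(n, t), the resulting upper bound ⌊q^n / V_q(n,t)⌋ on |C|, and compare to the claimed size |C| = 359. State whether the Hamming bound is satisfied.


V_q(n, t) = 5989, q^n = 1953125, Hamming bound = 326, |C| = 359 > bound (violated).

Step 1: Compute V_q(n, t) = Σ_{j=0}^3 C(n, j) (q−1)^j.
  j = 0: C(9,0)·(4)^0 = 1·1 = 1.
  j = 1: C(9,1)·(4)^1 = 9·4 = 36.
  j = 2: C(9,2)·(4)^2 = 36·16 = 576.
  j = 3: C(9,3)·(4)^3 = 84·64 = 5376.
  V_q(n, t) = 1 + 36 + 576 + 5376 = 5989.
Step 2: q^n = 5^9 = 1953125.
Step 3: Hamming bound ⌊q^n / V_q(n,t)⌋ = ⌊1953125/5989⌋ = 326.
Step 4: Compare |C| = 359 to 326: violated.
The claimed |C| lies above the Hamming bound, so no 5-ary code of length 9 with d ≥ 7 can have 359 codewords.


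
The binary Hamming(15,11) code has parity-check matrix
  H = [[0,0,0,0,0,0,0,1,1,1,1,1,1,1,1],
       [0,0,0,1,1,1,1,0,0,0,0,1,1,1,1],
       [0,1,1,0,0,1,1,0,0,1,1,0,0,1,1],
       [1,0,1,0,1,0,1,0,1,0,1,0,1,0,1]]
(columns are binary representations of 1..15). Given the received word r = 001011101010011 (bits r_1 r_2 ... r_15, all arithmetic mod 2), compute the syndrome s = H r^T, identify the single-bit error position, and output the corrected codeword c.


s = (0, 1, 0, 0)^T, error position = 4, corrected codeword c = 001111101010011

Compute s = H r^T mod 2 one row at a time:
  s_1 = 0 + 1 + 0 + 1 + 0 + 0 + 1 + 1 = 4 ≡ 0 (mod 2).
  s_2 = 0 + 1 + 1 + 1 + 0 + 0 + 1 + 1 = 5 ≡ 1 (mod 2).
  s_3 = 0 + 1 + 1 + 1 + 0 + 1 + 1 + 1 = 6 ≡ 0 (mod 2).
  s_4 = 0 + 1 + 1 + 1 + 1 + 1 + 0 + 1 = 6 ≡ 0 (mod 2).
s = (0, 1, 0, 0)^T — this equals column 4 of H (binary 0100), so error is at position 4.
Correct: flip bit 4 of r = 001011101010011 to get c = 001111101010011.


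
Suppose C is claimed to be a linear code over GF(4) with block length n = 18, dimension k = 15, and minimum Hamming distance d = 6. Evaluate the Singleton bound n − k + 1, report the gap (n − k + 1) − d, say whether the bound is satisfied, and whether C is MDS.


Singleton RHS = n − k + 1 = 4, slack = -2, bound violated (no such code; not MDS).

Singleton bound: d ≤ n − k + 1.
Here n = 18, k = 15, so n − k + 1 = 4.
Given d = 6, check d ≤ 4: NO.
Slack = (n − k + 1) − d = -2.
The slack is negative: d = 6 exceeds n − k + 1 = 4 by 2, so the Singleton bound is violated and no linear [18, 15, 6]_4 code can exist. In particular it is not MDS (MDS requires d = n − k + 1 exactly).
Description: the claimed parameters are [18, 15, 6]_4; such a code would be impossible (violates the Singleton bound).


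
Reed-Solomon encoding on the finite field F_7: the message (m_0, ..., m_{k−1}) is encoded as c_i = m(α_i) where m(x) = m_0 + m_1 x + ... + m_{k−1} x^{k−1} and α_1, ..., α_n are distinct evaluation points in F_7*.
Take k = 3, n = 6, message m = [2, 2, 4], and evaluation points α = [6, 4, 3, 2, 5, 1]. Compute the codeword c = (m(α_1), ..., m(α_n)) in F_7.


c = [4, 4, 2, 1, 0, 1]

Message polynomial: m(x) = 2 + 2·x + 4·x^2 (mod 7).
For each evaluation point α_i, compute m(α_i) mod 7:
  α_1 = 6: Horner steps 4 → 5 → 4, so m(6) = 4.
  α_2 = 4: Horner steps 4 → 4 → 4, so m(4) = 4.
  α_3 = 3: Horner steps 4 → 0 → 2, so m(3) = 2.
  α_4 = 2: Horner steps 4 → 3 → 1, so m(2) = 1.
  α_5 = 5: Horner steps 4 → 1 → 0, so m(5) = 0.
  α_6 = 1: Horner steps 4 → 6 → 1, so m(1) = 1.
Codeword c = [4, 4, 2, 1, 0, 1] ∈ F_7^6.


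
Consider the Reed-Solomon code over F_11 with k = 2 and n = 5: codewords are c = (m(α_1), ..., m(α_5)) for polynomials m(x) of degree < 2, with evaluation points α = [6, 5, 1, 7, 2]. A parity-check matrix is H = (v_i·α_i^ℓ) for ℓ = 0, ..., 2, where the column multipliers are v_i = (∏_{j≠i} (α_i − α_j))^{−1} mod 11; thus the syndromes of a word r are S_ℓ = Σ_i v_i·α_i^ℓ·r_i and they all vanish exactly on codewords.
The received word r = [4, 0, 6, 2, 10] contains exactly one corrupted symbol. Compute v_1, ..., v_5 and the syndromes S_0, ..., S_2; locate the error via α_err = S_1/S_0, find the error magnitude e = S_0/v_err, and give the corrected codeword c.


S = (1, 7, 5), error at position 4, error magnitude e = 5, c = [4, 0, 6, 8, 10].

Step 1: column multipliers v_i = (∏_{j≠i}(α_i − α_j))^{−1} mod 11.
  i = 1 (α = 6): (6−5)(6−1)(6−7)(6−2) = 1·5·(−1)·4 = −20 ≡ 2, so v_1 = 2^{−1} = 6 (mod 11).
  i = 2 (α = 5): (5−6)(5−1)(5−7)(5−2) = (−1)·4·(−2)·3 = 24 ≡ 2, so v_2 = 2^{−1} = 6 (mod 11).
  i = 3 (α = 1): (1−6)(1−5)(1−7)(1−2) = (−5)·(−4)·(−6)·(−1) = 120 ≡ 10, so v_3 = 10^{−1} = 10 (mod 11).
  i = 4 (α = 7): (7−6)(7−5)(7−1)(7−2) = 1·2·6·5 = 60 ≡ 5, so v_4 = 5^{−1} = 9 (mod 11).
  i = 5 (α = 2): (2−6)(2−5)(2−1)(2−7) = (−4)·(−3)·1·(−5) = −60 ≡ 6, so v_5 = 6^{−1} = 2 (mod 11).
  v = [6, 6, 10, 9, 2].
Step 2: syndromes of r = [4, 0, 6, 2, 10] (all sums mod 11).
  S_0 = Σ v_i r_i = 6·4 + 6·0 + 10·6 + 9·2 + 2·10 = 122 ≡ 1.
  S_1 = Σ v_i α_i r_i = 6·6·4 + 6·5·0 + 10·1·6 + 9·7·2 + 2·2·10 = 370 ≡ 7.
  α_i^2 mod 11 = [3, 3, 1, 5, 4].
  S_2 = Σ v_i α_i^2 r_i = 6·3·4 + 6·3·0 + 10·1·6 + 9·5·2 + 2·4·10 = 302 ≡ 5.
  S = (1, 7, 5) ≠ 0, so r is not a codeword (an error is present).
Step 3: locate the error. For a single error e at position i, S_ℓ = v_i·e·α_i^ℓ, so α_err = S_1/S_0.
  S_0^{−1} = 1^{−1} = 1 (mod 11), so α_err = 7·1 = 7 ≡ 7 = α_4. Error position i = 4.
  Consistency check: S_2/S_1 = 5·8 = 40 ≡ 7 = α_err ✓ (single-error assumption holds).
Step 4: error magnitude e = S_0/v_4 = S_0·∏_{j≠4}(α_4 − α_j) = 1·5 = 5 ≡ 5 (mod 11).
Step 5: correct position 4: c_4 = r_4 − e = 2 − 5 ≡ 8 (mod 11). Hence c = [4, 0, 6, 8, 10].
  Check: interpolating c through the α_i gives m(x) = 2 + 4·x (degree < 2) with m(α_i) = c_i for every i, so c is indeed a codeword.


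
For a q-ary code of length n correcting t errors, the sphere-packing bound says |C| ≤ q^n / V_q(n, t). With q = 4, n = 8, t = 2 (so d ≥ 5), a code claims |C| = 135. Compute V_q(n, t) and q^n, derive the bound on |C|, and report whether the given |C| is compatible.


V_q(n, t) = 277, q^n = 65536, Hamming bound = 236, |C| = 135 ≤ bound (satisfied).

Step 1: Compute V_q(n, t) = Σ_{j=0}^2 C(n, j) (q−1)^j.
  j = 0: C(8,0)·(3)^0 = 1·1 = 1.
  j = 1: C(8,1)·(3)^1 = 8·3 = 24.
  j = 2: C(8,2)·(3)^2 = 28·9 = 252.
  V_q(n, t) = 1 + 24 + 252 = 277.
Step 2: q^n = 4^8 = 65536.
Step 3: Hamming bound ⌊q^n / V_q(n,t)⌋ = ⌊65536/277⌋ = 236.
Step 4: Compare |C| = 135 to 236: satisfied.
The claimed |C| lies below the Hamming bound.


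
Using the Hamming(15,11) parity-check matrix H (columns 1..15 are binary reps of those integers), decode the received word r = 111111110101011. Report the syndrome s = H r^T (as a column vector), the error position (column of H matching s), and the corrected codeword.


s = (1, 1, 1, 1)^T, error position = 15, corrected codeword c = 111111110101010

Compute s = H r^T mod 2 one row at a time:
  s_1 = 1 + 0 + 1 + 0 + 1 + 0 + 1 + 1 = 5 ≡ 1 (mod 2).
  s_2 = 1 + 1 + 1 + 1 + 1 + 0 + 1 + 1 = 7 ≡ 1 (mod 2).
  s_3 = 1 + 1 + 1 + 1 + 1 + 0 + 1 + 1 = 7 ≡ 1 (mod 2).
  s_4 = 1 + 1 + 1 + 1 + 0 + 0 + 0 + 1 = 5 ≡ 1 (mod 2).
s = (1, 1, 1, 1)^T — this equals column 15 of H (binary 1111), so error is at position 15.
Correct: flip bit 15 of r = 111111110101011 to get c = 111111110101010.


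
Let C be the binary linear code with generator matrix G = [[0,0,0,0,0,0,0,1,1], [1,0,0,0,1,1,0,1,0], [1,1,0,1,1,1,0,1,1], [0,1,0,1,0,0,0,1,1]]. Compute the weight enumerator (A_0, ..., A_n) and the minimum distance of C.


Weight distribution: A_0 = 1, A_1 = 2, A_2 = 2, A_3 = 3, A_4 = 3, A_5 = 2, A_6 = 2, A_7 = 1. Minimum distance d = 1.

Enumerate all 2^4 = 16 messages m ∈ F_2^4.
For each, compute codeword c = mG in F_2^9, then tally its weight.
  m = 0000 → c = 000000000, weight = 0.
  m = 1000 → c = 000000011, weight = 2.
  m = 0100 → c = 100011010, weight = 4.
  m = 1100 → c = 100011001, weight = 4.
  m = 0010 → c = 110111011, weight = 7.
  m = 1010 → c = 110111000, weight = 5.
  m = 0110 → c = 010100001, weight = 3.
  m = 1110 → c = 010100010, weight = 3.
  m = 0001 → c = 010100011, weight = 4.
  m = 1001 → c = 010100000, weight = 2.
  m = 0101 → c = 110111001, weight = 6.
  m = 1101 → c = 110111010, weight = 6.
  m = 0011 → c = 100011000, weight = 3.
  m = 1011 → c = 100011011, weight = 5.
  m = 0111 → c = 000000010, weight = 1.
  m = 1111 → c = 000000001, weight = 1.
Tally weights:
  weight 0: 1 codewords.
  weight 1: 2 codewords.
  weight 2: 2 codewords.
  weight 3: 3 codewords.
  weight 4: 3 codewords.
  weight 5: 2 codewords.
  weight 6: 2 codewords.
  weight 7: 1 codewords.
Minimum distance d = smallest w > 0 with A_w > 0 = 1.
Sanity: Σ A_w = 16 = 2^4 = 16 ✓.


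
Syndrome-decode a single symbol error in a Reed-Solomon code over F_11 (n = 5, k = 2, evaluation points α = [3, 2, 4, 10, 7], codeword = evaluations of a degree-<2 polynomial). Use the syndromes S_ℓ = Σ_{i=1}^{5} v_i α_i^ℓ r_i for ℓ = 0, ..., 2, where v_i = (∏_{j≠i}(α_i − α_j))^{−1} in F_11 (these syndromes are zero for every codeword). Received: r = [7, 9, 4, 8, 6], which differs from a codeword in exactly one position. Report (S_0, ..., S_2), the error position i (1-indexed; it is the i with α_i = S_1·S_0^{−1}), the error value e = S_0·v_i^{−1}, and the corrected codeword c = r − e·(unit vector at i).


S = (7, 3, 6), error at position 2, error magnitude e = 10, c = [7, 10, 4, 8, 6].

Step 1: column multipliers v_i = (∏_{j≠i}(α_i − α_j))^{−1} mod 11.
  i = 1 (α = 3): (3−2)(3−4)(3−10)(3−7) = 1·(−1)·(−7)·(−4) = −28 ≡ 5, so v_1 = 5^{−1} = 9 (mod 11).
  i = 2 (α = 2): (2−3)(2−4)(2−10)(2−7) = (−1)·(−2)·(−8)·(−5) = 80 ≡ 3, so v_2 = 3^{−1} = 4 (mod 11).
  i = 3 (α = 4): (4−3)(4−2)(4−10)(4−7) = 1·2·(−6)·(−3) = 36 ≡ 3, so v_3 = 3^{−1} = 4 (mod 11).
  i = 4 (α = 10): (10−3)(10−2)(10−4)(10−7) = 7·8·6·3 = 1008 ≡ 7, so v_4 = 7^{−1} = 8 (mod 11).
  i = 5 (α = 7): (7−3)(7−2)(7−4)(7−10) = 4·5·3·(−3) = −180 ≡ 7, so v_5 = 7^{−1} = 8 (mod 11).
  v = [9, 4, 4, 8, 8].
Step 2: syndromes of r = [7, 9, 4, 8, 6] (all sums mod 11).
  S_0 = Σ v_i r_i = 9·7 + 4·9 + 4·4 + 8·8 + 8·6 = 227 ≡ 7.
  S_1 = Σ v_i α_i r_i = 9·3·7 + 4·2·9 + 4·4·4 + 8·10·8 + 8·7·6 = 1301 ≡ 3.
  α_i^2 mod 11 = [9, 4, 5, 1, 5].
  S_2 = Σ v_i α_i^2 r_i = 9·9·7 + 4·4·9 + 4·5·4 + 8·1·8 + 8·5·6 = 1095 ≡ 6.
  S = (7, 3, 6) ≠ 0, so r is not a codeword (an error is present).
Step 3: locate the error. For a single error e at position i, S_ℓ = v_i·e·α_i^ℓ, so α_err = S_1/S_0.
  S_0^{−1} = 7^{−1} = 8 (mod 11), so α_err = 3·8 = 24 ≡ 2 = α_2. Error position i = 2.
  Consistency check: S_2/S_1 = 6·4 = 24 ≡ 2 = α_err ✓ (single-error assumption holds).
Step 4: error magnitude e = S_0/v_2 = S_0·∏_{j≠2}(α_2 − α_j) = 7·3 = 21 ≡ 10 (mod 11).
Step 5: correct position 2: c_2 = r_2 − e = 9 − 10 ≡ 10 (mod 11). Hence c = [7, 10, 4, 8, 6].
  Check: interpolating c through the α_i gives m(x) = 5 + 8·x (degree < 2) with m(α_i) = c_i for every i, so c is indeed a codeword.


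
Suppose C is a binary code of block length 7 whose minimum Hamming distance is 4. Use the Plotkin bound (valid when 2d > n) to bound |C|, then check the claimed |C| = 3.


Plotkin bound M ≤ 8; given |C| = 3 ≤ bound (satisfied).

Check applicability: 2d = 8, n = 7.
2d − n = 1 > 0, so Plotkin applies.
Compute d/(2d−n) = 4/1 ≈ 4.0000.
⌊d/(2d−n)⌋ = 4.
Plotkin bound: M ≤ 2·4 = 8.
Given |C| = 3, check: satisfied.
This |C| is below the Plotkin bound.


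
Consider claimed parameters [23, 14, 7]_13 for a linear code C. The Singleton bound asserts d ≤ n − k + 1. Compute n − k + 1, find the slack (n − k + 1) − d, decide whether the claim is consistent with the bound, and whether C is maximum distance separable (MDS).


Singleton RHS = n − k + 1 = 10, slack = 3, bound satisfied, not MDS.

Singleton bound: d ≤ n − k + 1.
Here n = 23, k = 14, so n − k + 1 = 10.
Given d = 7, check d ≤ 10: YES.
Slack = (n − k + 1) − d = 3.
The code is NOT MDS (slack = 3 > 0).
Description: the claimed parameters are [23, 14, 7]_13; such a code would be non-MDS.


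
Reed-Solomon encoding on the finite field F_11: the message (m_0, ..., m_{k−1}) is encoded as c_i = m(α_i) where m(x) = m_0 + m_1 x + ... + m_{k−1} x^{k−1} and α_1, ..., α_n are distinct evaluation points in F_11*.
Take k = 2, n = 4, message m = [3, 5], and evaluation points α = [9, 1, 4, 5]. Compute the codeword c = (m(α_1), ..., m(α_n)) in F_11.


c = [4, 8, 1, 6]

Message polynomial: m(x) = 3 + 5·x (mod 11).
For each evaluation point α_i, compute m(α_i) mod 11:
  α_1 = 9: Horner steps 5 → 4, so m(9) = 4.
  α_2 = 1: Horner steps 5 → 8, so m(1) = 8.
  α_3 = 4: Horner steps 5 → 1, so m(4) = 1.
  α_4 = 5: Horner steps 5 → 6, so m(5) = 6.
Codeword c = [4, 8, 1, 6] ∈ F_11^4.


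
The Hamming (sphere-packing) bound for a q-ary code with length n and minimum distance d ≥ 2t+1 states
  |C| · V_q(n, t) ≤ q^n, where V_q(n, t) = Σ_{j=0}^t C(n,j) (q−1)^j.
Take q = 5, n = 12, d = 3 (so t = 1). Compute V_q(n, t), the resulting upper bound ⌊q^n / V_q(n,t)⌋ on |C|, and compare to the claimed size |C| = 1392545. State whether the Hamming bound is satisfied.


V_q(n, t) = 49, q^n = 244140625, Hamming bound = 4982461, |C| = 1392545 ≤ bound (satisfied).

Step 1: Compute V_q(n, t) = Σ_{j=0}^1 C(n, j) (q−1)^j.
  j = 0: C(12,0)·(4)^0 = 1·1 = 1.
  j = 1: C(12,1)·(4)^1 = 12·4 = 48.
  V_q(n, t) = 1 + 48 = 49.
Step 2: q^n = 5^12 = 244140625.
Step 3: Hamming bound ⌊q^n / V_q(n,t)⌋ = ⌊244140625/49⌋ = 4982461.
Step 4: Compare |C| = 1392545 to 4982461: satisfied.
The claimed |C| lies below the Hamming bound.


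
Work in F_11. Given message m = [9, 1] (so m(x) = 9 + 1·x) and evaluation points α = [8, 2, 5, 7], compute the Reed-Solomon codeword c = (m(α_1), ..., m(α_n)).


c = [6, 0, 3, 5]

Message polynomial: m(x) = 9 + 1·x (mod 11).
For each evaluation point α_i, compute m(α_i) mod 11:
  α_1 = 8: Horner steps 1 → 6, so m(8) = 6.
  α_2 = 2: Horner steps 1 → 0, so m(2) = 0.
  α_3 = 5: Horner steps 1 → 3, so m(5) = 3.
  α_4 = 7: Horner steps 1 → 5, so m(7) = 5.
Codeword c = [6, 0, 3, 5] ∈ F_11^4.


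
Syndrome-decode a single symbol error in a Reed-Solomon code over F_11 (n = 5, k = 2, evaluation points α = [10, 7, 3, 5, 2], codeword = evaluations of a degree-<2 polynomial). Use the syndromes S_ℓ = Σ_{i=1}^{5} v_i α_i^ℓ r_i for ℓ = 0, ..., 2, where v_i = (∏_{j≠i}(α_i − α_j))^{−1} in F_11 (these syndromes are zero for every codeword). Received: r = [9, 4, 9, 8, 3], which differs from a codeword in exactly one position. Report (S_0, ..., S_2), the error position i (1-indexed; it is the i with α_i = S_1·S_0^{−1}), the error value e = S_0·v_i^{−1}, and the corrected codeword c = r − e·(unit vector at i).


S = (3, 9, 5), error at position 3, error magnitude e = 8, c = [9, 4, 1, 8, 3].

Step 1: column multipliers v_i = (∏_{j≠i}(α_i − α_j))^{−1} mod 11.
  i = 1 (α = 10): (10−7)(10−3)(10−5)(10−2) = 3·7·5·8 = 840 ≡ 4, so v_1 = 4^{−1} = 3 (mod 11).
  i = 2 (α = 7): (7−10)(7−3)(7−5)(7−2) = (−3)·4·2·5 = −120 ≡ 1, so v_2 = 1^{−1} = 1 (mod 11).
  i = 3 (α = 3): (3−10)(3−7)(3−5)(3−2) = (−7)·(−4)·(−2)·1 = −56 ≡ 10, so v_3 = 10^{−1} = 10 (mod 11).
  i = 4 (α = 5): (5−10)(5−7)(5−3)(5−2) = (−5)·(−2)·2·3 = 60 ≡ 5, so v_4 = 5^{−1} = 9 (mod 11).
  i = 5 (α = 2): (2−10)(2−7)(2−3)(2−5) = (−8)·(−5)·(−1)·(−3) = 120 ≡ 10, so v_5 = 10^{−1} = 10 (mod 11).
  v = [3, 1, 10, 9, 10].
Step 2: syndromes of r = [9, 4, 9, 8, 3] (all sums mod 11).
  S_0 = Σ v_i r_i = 3·9 + 1·4 + 10·9 + 9·8 + 10·3 = 223 ≡ 3.
  S_1 = Σ v_i α_i r_i = 3·10·9 + 1·7·4 + 10·3·9 + 9·5·8 + 10·2·3 = 988 ≡ 9.
  α_i^2 mod 11 = [1, 5, 9, 3, 4].
  S_2 = Σ v_i α_i^2 r_i = 3·1·9 + 1·5·4 + 10·9·9 + 9·3·8 + 10·4·3 = 1193 ≡ 5.
  S = (3, 9, 5) ≠ 0, so r is not a codeword (an error is present).
Step 3: locate the error. For a single error e at position i, S_ℓ = v_i·e·α_i^ℓ, so α_err = S_1/S_0.
  S_0^{−1} = 3^{−1} = 4 (mod 11), so α_err = 9·4 = 36 ≡ 3 = α_3. Error position i = 3.
  Consistency check: S_2/S_1 = 5·5 = 25 ≡ 3 = α_err ✓ (single-error assumption holds).
Step 4: error magnitude e = S_0/v_3 = S_0·∏_{j≠3}(α_3 − α_j) = 3·10 = 30 ≡ 8 (mod 11).
Step 5: correct position 3: c_3 = r_3 − e = 9 − 8 ≡ 1 (mod 11). Hence c = [9, 4, 1, 8, 3].
  Check: interpolating c through the α_i gives m(x) = 7 + 9·x (degree < 2) with m(α_i) = c_i for every i, so c is indeed a codeword.
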